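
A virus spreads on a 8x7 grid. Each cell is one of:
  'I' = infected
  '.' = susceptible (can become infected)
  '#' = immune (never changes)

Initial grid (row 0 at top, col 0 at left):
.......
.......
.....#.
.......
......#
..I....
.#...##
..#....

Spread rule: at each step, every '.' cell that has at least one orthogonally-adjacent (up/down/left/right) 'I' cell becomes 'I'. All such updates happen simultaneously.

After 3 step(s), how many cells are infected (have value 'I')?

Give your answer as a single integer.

Step 0 (initial): 1 infected
Step 1: +4 new -> 5 infected
Step 2: +6 new -> 11 infected
Step 3: +9 new -> 20 infected

Answer: 20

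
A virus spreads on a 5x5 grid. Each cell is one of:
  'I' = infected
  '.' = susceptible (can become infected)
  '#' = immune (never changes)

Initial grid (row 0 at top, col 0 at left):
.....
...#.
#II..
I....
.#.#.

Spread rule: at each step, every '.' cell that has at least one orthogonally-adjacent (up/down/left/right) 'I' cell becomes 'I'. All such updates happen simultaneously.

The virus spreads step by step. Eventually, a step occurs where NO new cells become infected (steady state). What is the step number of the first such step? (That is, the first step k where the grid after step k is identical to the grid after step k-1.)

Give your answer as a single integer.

Step 0 (initial): 3 infected
Step 1: +6 new -> 9 infected
Step 2: +6 new -> 15 infected
Step 3: +4 new -> 19 infected
Step 4: +2 new -> 21 infected
Step 5: +0 new -> 21 infected

Answer: 5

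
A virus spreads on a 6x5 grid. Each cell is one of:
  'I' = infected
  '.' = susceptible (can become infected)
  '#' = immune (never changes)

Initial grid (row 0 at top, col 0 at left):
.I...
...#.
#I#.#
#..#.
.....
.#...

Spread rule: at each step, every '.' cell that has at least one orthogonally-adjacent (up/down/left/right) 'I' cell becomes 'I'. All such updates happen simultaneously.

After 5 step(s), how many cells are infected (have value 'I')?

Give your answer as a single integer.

Step 0 (initial): 2 infected
Step 1: +4 new -> 6 infected
Step 2: +5 new -> 11 infected
Step 3: +3 new -> 14 infected
Step 4: +4 new -> 18 infected
Step 5: +2 new -> 20 infected

Answer: 20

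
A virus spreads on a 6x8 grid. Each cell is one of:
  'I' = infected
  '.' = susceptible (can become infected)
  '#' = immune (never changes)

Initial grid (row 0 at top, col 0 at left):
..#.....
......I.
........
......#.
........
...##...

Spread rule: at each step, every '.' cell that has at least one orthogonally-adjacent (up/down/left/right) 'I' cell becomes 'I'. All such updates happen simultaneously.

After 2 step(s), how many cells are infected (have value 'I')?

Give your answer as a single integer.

Step 0 (initial): 1 infected
Step 1: +4 new -> 5 infected
Step 2: +5 new -> 10 infected

Answer: 10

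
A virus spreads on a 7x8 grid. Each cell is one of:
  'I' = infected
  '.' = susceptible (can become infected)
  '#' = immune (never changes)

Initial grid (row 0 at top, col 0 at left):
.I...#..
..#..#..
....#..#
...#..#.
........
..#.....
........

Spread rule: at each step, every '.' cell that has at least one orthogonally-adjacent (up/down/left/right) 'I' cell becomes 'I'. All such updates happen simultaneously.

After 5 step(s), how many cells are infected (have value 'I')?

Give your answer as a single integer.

Answer: 20

Derivation:
Step 0 (initial): 1 infected
Step 1: +3 new -> 4 infected
Step 2: +3 new -> 7 infected
Step 3: +5 new -> 12 infected
Step 4: +5 new -> 17 infected
Step 5: +3 new -> 20 infected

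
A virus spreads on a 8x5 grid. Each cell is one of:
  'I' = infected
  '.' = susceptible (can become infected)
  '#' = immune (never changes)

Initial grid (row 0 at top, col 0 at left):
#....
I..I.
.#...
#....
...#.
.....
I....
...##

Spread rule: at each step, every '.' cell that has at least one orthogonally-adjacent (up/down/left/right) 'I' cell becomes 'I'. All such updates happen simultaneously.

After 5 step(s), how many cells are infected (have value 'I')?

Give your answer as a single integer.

Answer: 34

Derivation:
Step 0 (initial): 3 infected
Step 1: +9 new -> 12 infected
Step 2: +10 new -> 22 infected
Step 3: +6 new -> 28 infected
Step 4: +5 new -> 33 infected
Step 5: +1 new -> 34 infected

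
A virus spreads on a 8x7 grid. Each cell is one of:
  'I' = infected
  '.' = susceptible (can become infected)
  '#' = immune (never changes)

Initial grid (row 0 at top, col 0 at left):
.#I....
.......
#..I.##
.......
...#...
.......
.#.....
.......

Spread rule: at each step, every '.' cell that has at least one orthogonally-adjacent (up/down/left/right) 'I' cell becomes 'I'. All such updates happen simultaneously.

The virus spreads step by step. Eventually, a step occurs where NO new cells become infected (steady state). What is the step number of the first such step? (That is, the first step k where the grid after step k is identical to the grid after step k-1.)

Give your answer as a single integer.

Answer: 9

Derivation:
Step 0 (initial): 2 infected
Step 1: +6 new -> 8 infected
Step 2: +6 new -> 14 infected
Step 3: +7 new -> 21 infected
Step 4: +9 new -> 30 infected
Step 5: +7 new -> 37 infected
Step 6: +6 new -> 43 infected
Step 7: +5 new -> 48 infected
Step 8: +2 new -> 50 infected
Step 9: +0 new -> 50 infected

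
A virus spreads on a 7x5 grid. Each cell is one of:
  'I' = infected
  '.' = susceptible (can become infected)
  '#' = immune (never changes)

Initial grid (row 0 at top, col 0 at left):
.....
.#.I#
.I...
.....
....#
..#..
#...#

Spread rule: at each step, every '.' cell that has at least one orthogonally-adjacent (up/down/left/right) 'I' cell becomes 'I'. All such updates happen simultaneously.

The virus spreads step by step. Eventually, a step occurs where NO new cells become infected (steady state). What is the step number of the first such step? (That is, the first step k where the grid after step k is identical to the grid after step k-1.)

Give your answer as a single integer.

Answer: 6

Derivation:
Step 0 (initial): 2 infected
Step 1: +6 new -> 8 infected
Step 2: +8 new -> 16 infected
Step 3: +7 new -> 23 infected
Step 4: +3 new -> 26 infected
Step 5: +3 new -> 29 infected
Step 6: +0 new -> 29 infected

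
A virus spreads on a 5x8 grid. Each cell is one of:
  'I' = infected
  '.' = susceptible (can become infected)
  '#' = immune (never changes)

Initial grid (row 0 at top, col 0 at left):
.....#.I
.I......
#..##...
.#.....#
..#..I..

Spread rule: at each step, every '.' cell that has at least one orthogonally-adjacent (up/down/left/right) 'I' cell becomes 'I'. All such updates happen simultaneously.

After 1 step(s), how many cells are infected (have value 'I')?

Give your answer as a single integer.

Step 0 (initial): 3 infected
Step 1: +9 new -> 12 infected

Answer: 12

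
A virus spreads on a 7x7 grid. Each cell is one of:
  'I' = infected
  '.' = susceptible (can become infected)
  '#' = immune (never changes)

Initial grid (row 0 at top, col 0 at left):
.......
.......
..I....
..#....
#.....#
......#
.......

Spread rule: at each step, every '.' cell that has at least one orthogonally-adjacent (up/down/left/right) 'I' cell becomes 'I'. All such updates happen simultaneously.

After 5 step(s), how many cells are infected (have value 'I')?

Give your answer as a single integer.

Step 0 (initial): 1 infected
Step 1: +3 new -> 4 infected
Step 2: +7 new -> 11 infected
Step 3: +9 new -> 20 infected
Step 4: +9 new -> 29 infected
Step 5: +9 new -> 38 infected

Answer: 38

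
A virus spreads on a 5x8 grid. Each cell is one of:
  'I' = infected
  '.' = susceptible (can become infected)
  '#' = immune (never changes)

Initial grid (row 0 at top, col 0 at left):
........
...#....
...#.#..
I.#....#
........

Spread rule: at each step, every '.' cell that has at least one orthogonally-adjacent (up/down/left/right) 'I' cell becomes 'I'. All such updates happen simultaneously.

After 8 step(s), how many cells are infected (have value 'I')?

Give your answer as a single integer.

Step 0 (initial): 1 infected
Step 1: +3 new -> 4 infected
Step 2: +3 new -> 7 infected
Step 3: +4 new -> 11 infected
Step 4: +3 new -> 14 infected
Step 5: +3 new -> 17 infected
Step 6: +3 new -> 20 infected
Step 7: +4 new -> 24 infected
Step 8: +4 new -> 28 infected

Answer: 28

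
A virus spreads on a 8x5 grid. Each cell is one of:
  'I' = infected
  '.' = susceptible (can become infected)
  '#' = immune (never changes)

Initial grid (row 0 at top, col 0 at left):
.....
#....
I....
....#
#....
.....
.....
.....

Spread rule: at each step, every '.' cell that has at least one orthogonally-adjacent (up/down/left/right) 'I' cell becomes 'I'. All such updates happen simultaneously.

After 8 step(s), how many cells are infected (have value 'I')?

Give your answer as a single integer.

Step 0 (initial): 1 infected
Step 1: +2 new -> 3 infected
Step 2: +3 new -> 6 infected
Step 3: +5 new -> 11 infected
Step 4: +7 new -> 18 infected
Step 5: +6 new -> 24 infected
Step 6: +6 new -> 30 infected
Step 7: +4 new -> 34 infected
Step 8: +2 new -> 36 infected

Answer: 36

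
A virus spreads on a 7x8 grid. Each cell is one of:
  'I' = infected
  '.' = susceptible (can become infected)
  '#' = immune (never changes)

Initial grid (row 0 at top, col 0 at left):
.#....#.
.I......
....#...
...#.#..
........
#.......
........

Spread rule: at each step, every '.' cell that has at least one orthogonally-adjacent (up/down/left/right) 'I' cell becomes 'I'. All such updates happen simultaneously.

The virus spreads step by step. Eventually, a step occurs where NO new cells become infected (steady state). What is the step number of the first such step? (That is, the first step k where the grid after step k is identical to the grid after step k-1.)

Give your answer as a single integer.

Step 0 (initial): 1 infected
Step 1: +3 new -> 4 infected
Step 2: +6 new -> 10 infected
Step 3: +6 new -> 16 infected
Step 4: +5 new -> 21 infected
Step 5: +6 new -> 27 infected
Step 6: +6 new -> 33 infected
Step 7: +7 new -> 40 infected
Step 8: +4 new -> 44 infected
Step 9: +3 new -> 47 infected
Step 10: +2 new -> 49 infected
Step 11: +1 new -> 50 infected
Step 12: +0 new -> 50 infected

Answer: 12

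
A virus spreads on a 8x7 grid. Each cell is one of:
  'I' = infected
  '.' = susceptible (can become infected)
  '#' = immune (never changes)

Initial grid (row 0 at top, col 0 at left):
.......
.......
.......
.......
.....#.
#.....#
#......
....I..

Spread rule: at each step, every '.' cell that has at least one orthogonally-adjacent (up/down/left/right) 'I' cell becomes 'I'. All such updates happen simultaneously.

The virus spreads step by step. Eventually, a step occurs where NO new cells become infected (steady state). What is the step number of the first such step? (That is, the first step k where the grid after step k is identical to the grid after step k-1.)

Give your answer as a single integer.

Step 0 (initial): 1 infected
Step 1: +3 new -> 4 infected
Step 2: +5 new -> 9 infected
Step 3: +6 new -> 15 infected
Step 4: +5 new -> 20 infected
Step 5: +5 new -> 25 infected
Step 6: +6 new -> 31 infected
Step 7: +8 new -> 39 infected
Step 8: +6 new -> 45 infected
Step 9: +4 new -> 49 infected
Step 10: +2 new -> 51 infected
Step 11: +1 new -> 52 infected
Step 12: +0 new -> 52 infected

Answer: 12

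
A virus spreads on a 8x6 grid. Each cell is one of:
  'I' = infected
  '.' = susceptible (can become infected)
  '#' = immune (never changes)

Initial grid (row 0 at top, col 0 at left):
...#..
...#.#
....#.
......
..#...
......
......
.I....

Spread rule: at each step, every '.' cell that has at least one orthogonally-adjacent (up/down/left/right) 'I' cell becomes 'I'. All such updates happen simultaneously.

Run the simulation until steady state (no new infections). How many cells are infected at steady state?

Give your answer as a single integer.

Step 0 (initial): 1 infected
Step 1: +3 new -> 4 infected
Step 2: +4 new -> 8 infected
Step 3: +5 new -> 13 infected
Step 4: +5 new -> 18 infected
Step 5: +6 new -> 24 infected
Step 6: +6 new -> 30 infected
Step 7: +6 new -> 36 infected
Step 8: +3 new -> 39 infected
Step 9: +1 new -> 40 infected
Step 10: +0 new -> 40 infected

Answer: 40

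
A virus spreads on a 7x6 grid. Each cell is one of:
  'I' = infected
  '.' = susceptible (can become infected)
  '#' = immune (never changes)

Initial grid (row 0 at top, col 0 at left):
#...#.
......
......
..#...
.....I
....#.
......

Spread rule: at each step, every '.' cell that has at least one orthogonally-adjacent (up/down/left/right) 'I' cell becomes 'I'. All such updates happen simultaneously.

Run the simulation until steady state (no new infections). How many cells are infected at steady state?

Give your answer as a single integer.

Step 0 (initial): 1 infected
Step 1: +3 new -> 4 infected
Step 2: +4 new -> 8 infected
Step 3: +6 new -> 14 infected
Step 4: +6 new -> 20 infected
Step 5: +6 new -> 26 infected
Step 6: +6 new -> 32 infected
Step 7: +4 new -> 36 infected
Step 8: +2 new -> 38 infected
Step 9: +0 new -> 38 infected

Answer: 38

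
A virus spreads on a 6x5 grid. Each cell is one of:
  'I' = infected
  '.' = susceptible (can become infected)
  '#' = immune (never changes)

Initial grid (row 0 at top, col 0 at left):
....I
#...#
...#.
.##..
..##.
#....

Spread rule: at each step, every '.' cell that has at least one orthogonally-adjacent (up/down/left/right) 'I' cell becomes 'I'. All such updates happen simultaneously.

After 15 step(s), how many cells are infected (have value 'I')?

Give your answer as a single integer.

Answer: 20

Derivation:
Step 0 (initial): 1 infected
Step 1: +1 new -> 2 infected
Step 2: +2 new -> 4 infected
Step 3: +2 new -> 6 infected
Step 4: +3 new -> 9 infected
Step 5: +1 new -> 10 infected
Step 6: +1 new -> 11 infected
Step 7: +1 new -> 12 infected
Step 8: +1 new -> 13 infected
Step 9: +1 new -> 14 infected
Step 10: +1 new -> 15 infected
Step 11: +1 new -> 16 infected
Step 12: +1 new -> 17 infected
Step 13: +1 new -> 18 infected
Step 14: +1 new -> 19 infected
Step 15: +1 new -> 20 infected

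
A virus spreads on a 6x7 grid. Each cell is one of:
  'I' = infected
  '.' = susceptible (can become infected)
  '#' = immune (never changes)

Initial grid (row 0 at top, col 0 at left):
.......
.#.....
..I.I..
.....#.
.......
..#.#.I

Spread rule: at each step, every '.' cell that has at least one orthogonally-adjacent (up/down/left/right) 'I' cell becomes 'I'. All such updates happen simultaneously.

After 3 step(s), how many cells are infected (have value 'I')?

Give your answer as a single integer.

Step 0 (initial): 3 infected
Step 1: +9 new -> 12 infected
Step 2: +12 new -> 24 infected
Step 3: +8 new -> 32 infected

Answer: 32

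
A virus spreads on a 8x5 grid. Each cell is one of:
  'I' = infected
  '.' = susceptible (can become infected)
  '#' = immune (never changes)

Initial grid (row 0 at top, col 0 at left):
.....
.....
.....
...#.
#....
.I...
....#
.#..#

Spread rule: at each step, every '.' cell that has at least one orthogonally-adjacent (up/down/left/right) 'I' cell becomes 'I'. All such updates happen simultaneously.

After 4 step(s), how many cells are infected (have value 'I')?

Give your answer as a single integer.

Answer: 23

Derivation:
Step 0 (initial): 1 infected
Step 1: +4 new -> 5 infected
Step 2: +5 new -> 10 infected
Step 3: +8 new -> 18 infected
Step 4: +5 new -> 23 infected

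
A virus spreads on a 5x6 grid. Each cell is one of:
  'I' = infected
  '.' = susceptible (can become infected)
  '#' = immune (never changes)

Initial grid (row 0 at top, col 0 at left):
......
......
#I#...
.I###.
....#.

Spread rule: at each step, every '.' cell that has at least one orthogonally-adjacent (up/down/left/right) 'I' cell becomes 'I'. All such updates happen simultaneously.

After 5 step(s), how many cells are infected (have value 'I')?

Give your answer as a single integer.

Answer: 20

Derivation:
Step 0 (initial): 2 infected
Step 1: +3 new -> 5 infected
Step 2: +5 new -> 10 infected
Step 3: +4 new -> 14 infected
Step 4: +3 new -> 17 infected
Step 5: +3 new -> 20 infected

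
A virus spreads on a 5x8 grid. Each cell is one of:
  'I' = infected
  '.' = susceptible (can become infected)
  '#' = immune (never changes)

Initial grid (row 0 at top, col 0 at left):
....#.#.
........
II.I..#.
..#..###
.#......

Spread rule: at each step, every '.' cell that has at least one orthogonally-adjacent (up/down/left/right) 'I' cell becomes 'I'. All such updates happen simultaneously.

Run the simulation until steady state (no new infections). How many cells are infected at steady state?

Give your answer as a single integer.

Answer: 32

Derivation:
Step 0 (initial): 3 infected
Step 1: +8 new -> 11 infected
Step 2: +9 new -> 20 infected
Step 3: +4 new -> 24 infected
Step 4: +3 new -> 27 infected
Step 5: +2 new -> 29 infected
Step 6: +3 new -> 32 infected
Step 7: +0 new -> 32 infected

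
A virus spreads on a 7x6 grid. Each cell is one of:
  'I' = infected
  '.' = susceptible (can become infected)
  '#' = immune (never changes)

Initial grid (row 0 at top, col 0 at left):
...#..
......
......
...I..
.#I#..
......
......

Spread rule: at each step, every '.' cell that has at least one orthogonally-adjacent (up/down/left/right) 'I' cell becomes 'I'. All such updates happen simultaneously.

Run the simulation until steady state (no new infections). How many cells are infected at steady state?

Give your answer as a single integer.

Step 0 (initial): 2 infected
Step 1: +4 new -> 6 infected
Step 2: +9 new -> 15 infected
Step 3: +10 new -> 25 infected
Step 4: +9 new -> 34 infected
Step 5: +4 new -> 38 infected
Step 6: +1 new -> 39 infected
Step 7: +0 new -> 39 infected

Answer: 39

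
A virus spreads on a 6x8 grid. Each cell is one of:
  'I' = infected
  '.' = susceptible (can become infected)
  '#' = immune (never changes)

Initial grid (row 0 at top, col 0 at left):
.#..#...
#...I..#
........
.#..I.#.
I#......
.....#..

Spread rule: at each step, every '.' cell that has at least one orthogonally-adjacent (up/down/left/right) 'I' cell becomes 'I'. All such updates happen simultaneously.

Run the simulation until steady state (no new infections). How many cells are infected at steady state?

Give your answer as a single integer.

Answer: 39

Derivation:
Step 0 (initial): 3 infected
Step 1: +8 new -> 11 infected
Step 2: +12 new -> 23 infected
Step 3: +10 new -> 33 infected
Step 4: +4 new -> 37 infected
Step 5: +2 new -> 39 infected
Step 6: +0 new -> 39 infected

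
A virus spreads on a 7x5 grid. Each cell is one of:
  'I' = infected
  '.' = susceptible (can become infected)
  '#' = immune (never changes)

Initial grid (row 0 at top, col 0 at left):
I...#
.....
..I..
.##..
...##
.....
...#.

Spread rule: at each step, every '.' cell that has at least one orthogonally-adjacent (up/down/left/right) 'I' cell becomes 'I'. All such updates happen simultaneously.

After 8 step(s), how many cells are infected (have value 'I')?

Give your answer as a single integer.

Step 0 (initial): 2 infected
Step 1: +5 new -> 7 infected
Step 2: +6 new -> 13 infected
Step 3: +4 new -> 17 infected
Step 4: +1 new -> 18 infected
Step 5: +2 new -> 20 infected
Step 6: +3 new -> 23 infected
Step 7: +2 new -> 25 infected
Step 8: +2 new -> 27 infected

Answer: 27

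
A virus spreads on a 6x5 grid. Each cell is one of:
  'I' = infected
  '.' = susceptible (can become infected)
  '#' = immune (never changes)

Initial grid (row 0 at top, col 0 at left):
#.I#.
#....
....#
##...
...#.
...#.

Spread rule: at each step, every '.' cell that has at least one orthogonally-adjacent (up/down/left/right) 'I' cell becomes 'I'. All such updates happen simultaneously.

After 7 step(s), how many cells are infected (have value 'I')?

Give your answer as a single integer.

Step 0 (initial): 1 infected
Step 1: +2 new -> 3 infected
Step 2: +3 new -> 6 infected
Step 3: +4 new -> 10 infected
Step 4: +4 new -> 14 infected
Step 5: +3 new -> 17 infected
Step 6: +3 new -> 20 infected
Step 7: +2 new -> 22 infected

Answer: 22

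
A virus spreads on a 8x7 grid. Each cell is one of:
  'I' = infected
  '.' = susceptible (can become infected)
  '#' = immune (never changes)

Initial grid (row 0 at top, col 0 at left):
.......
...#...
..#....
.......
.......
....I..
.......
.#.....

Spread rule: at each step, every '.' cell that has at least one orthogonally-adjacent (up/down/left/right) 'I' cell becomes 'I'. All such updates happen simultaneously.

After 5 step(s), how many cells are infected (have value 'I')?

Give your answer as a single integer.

Answer: 39

Derivation:
Step 0 (initial): 1 infected
Step 1: +4 new -> 5 infected
Step 2: +8 new -> 13 infected
Step 3: +10 new -> 23 infected
Step 4: +10 new -> 33 infected
Step 5: +6 new -> 39 infected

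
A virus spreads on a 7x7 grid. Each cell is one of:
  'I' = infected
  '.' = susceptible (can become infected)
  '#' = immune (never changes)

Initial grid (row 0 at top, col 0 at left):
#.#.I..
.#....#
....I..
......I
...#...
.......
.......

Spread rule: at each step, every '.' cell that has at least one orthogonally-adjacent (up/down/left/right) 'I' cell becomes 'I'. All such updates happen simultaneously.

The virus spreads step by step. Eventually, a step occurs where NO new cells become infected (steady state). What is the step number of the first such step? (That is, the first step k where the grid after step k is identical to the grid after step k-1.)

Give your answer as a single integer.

Answer: 9

Derivation:
Step 0 (initial): 3 infected
Step 1: +9 new -> 12 infected
Step 2: +8 new -> 20 infected
Step 3: +6 new -> 26 infected
Step 4: +6 new -> 32 infected
Step 5: +5 new -> 37 infected
Step 6: +3 new -> 40 infected
Step 7: +2 new -> 42 infected
Step 8: +1 new -> 43 infected
Step 9: +0 new -> 43 infected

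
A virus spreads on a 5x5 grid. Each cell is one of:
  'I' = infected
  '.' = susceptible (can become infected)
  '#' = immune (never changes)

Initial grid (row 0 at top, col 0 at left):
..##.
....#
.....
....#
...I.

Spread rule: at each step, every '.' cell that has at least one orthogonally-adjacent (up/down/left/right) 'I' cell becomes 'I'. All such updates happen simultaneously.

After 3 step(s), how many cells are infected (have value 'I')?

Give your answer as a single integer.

Answer: 12

Derivation:
Step 0 (initial): 1 infected
Step 1: +3 new -> 4 infected
Step 2: +3 new -> 7 infected
Step 3: +5 new -> 12 infected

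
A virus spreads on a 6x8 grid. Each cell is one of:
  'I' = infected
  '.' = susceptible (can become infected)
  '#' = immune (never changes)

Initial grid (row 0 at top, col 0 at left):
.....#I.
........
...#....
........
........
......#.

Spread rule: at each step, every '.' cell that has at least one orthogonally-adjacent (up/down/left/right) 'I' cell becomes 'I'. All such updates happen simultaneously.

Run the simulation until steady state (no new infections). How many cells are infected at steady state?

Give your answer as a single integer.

Answer: 45

Derivation:
Step 0 (initial): 1 infected
Step 1: +2 new -> 3 infected
Step 2: +3 new -> 6 infected
Step 3: +4 new -> 10 infected
Step 4: +6 new -> 16 infected
Step 5: +5 new -> 21 infected
Step 6: +7 new -> 28 infected
Step 7: +6 new -> 34 infected
Step 8: +5 new -> 39 infected
Step 9: +3 new -> 42 infected
Step 10: +2 new -> 44 infected
Step 11: +1 new -> 45 infected
Step 12: +0 new -> 45 infected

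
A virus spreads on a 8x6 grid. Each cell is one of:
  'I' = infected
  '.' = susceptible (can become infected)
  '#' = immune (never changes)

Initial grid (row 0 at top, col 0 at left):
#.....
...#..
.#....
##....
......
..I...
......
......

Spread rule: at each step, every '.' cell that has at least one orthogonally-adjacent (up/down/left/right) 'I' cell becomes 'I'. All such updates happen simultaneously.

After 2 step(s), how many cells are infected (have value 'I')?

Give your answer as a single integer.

Answer: 13

Derivation:
Step 0 (initial): 1 infected
Step 1: +4 new -> 5 infected
Step 2: +8 new -> 13 infected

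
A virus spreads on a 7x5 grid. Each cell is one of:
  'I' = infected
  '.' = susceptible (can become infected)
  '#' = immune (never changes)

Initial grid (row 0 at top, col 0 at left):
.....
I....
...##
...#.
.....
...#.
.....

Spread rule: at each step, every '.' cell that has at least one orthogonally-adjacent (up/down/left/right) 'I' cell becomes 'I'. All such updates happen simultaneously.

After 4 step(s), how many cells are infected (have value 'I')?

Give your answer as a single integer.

Answer: 18

Derivation:
Step 0 (initial): 1 infected
Step 1: +3 new -> 4 infected
Step 2: +4 new -> 8 infected
Step 3: +5 new -> 13 infected
Step 4: +5 new -> 18 infected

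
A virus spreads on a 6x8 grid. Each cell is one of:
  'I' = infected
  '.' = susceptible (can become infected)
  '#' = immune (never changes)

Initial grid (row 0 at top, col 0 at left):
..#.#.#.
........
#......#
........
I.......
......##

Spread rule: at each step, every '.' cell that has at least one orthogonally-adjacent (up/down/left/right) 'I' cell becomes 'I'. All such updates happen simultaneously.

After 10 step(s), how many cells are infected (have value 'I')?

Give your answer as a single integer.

Answer: 40

Derivation:
Step 0 (initial): 1 infected
Step 1: +3 new -> 4 infected
Step 2: +3 new -> 7 infected
Step 3: +4 new -> 11 infected
Step 4: +5 new -> 16 infected
Step 5: +7 new -> 23 infected
Step 6: +6 new -> 29 infected
Step 7: +5 new -> 34 infected
Step 8: +3 new -> 37 infected
Step 9: +2 new -> 39 infected
Step 10: +1 new -> 40 infected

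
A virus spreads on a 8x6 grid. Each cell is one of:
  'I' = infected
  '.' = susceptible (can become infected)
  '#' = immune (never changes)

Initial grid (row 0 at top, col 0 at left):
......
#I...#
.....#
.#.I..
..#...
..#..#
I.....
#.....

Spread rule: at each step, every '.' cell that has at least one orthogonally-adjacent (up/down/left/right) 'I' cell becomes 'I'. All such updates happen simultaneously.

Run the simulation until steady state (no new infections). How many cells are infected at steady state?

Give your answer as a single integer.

Answer: 40

Derivation:
Step 0 (initial): 3 infected
Step 1: +9 new -> 12 infected
Step 2: +13 new -> 25 infected
Step 3: +8 new -> 33 infected
Step 4: +3 new -> 36 infected
Step 5: +3 new -> 39 infected
Step 6: +1 new -> 40 infected
Step 7: +0 new -> 40 infected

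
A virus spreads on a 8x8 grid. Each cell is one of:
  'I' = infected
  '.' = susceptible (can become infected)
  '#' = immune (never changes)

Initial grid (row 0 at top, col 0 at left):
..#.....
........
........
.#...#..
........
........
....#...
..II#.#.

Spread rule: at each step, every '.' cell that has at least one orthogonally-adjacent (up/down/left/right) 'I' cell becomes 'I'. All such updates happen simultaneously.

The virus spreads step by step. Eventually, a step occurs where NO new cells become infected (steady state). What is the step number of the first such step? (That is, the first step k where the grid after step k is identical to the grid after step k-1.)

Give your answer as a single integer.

Step 0 (initial): 2 infected
Step 1: +3 new -> 5 infected
Step 2: +4 new -> 9 infected
Step 3: +5 new -> 14 infected
Step 4: +6 new -> 20 infected
Step 5: +7 new -> 27 infected
Step 6: +9 new -> 36 infected
Step 7: +8 new -> 44 infected
Step 8: +7 new -> 51 infected
Step 9: +4 new -> 55 infected
Step 10: +2 new -> 57 infected
Step 11: +1 new -> 58 infected
Step 12: +0 new -> 58 infected

Answer: 12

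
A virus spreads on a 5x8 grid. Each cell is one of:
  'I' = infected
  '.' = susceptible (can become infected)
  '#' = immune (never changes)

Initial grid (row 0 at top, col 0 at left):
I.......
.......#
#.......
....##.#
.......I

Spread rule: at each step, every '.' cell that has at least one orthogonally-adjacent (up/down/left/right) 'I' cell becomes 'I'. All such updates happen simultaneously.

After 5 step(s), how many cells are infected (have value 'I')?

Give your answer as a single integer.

Answer: 33

Derivation:
Step 0 (initial): 2 infected
Step 1: +3 new -> 5 infected
Step 2: +4 new -> 9 infected
Step 3: +5 new -> 14 infected
Step 4: +8 new -> 22 infected
Step 5: +11 new -> 33 infected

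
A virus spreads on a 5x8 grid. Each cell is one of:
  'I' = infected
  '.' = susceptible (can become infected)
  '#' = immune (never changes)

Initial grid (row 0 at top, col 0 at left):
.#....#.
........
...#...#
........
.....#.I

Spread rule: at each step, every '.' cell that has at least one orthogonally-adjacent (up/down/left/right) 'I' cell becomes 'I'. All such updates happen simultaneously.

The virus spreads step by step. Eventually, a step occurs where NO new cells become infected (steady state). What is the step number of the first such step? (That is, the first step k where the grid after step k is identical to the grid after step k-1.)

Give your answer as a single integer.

Step 0 (initial): 1 infected
Step 1: +2 new -> 3 infected
Step 2: +1 new -> 4 infected
Step 3: +2 new -> 6 infected
Step 4: +3 new -> 9 infected
Step 5: +5 new -> 14 infected
Step 6: +5 new -> 19 infected
Step 7: +5 new -> 24 infected
Step 8: +5 new -> 29 infected
Step 9: +4 new -> 33 infected
Step 10: +1 new -> 34 infected
Step 11: +1 new -> 35 infected
Step 12: +0 new -> 35 infected

Answer: 12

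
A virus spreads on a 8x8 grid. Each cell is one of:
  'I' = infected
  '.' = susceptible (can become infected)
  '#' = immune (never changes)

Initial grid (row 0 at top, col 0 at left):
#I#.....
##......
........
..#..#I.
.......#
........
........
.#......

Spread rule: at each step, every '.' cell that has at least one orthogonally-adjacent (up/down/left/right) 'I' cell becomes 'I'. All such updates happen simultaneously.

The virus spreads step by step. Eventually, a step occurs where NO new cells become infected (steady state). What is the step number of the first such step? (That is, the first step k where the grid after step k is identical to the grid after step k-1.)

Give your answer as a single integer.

Answer: 11

Derivation:
Step 0 (initial): 2 infected
Step 1: +3 new -> 5 infected
Step 2: +5 new -> 10 infected
Step 3: +8 new -> 18 infected
Step 4: +10 new -> 28 infected
Step 5: +9 new -> 37 infected
Step 6: +7 new -> 44 infected
Step 7: +6 new -> 50 infected
Step 8: +4 new -> 54 infected
Step 9: +1 new -> 55 infected
Step 10: +1 new -> 56 infected
Step 11: +0 new -> 56 infected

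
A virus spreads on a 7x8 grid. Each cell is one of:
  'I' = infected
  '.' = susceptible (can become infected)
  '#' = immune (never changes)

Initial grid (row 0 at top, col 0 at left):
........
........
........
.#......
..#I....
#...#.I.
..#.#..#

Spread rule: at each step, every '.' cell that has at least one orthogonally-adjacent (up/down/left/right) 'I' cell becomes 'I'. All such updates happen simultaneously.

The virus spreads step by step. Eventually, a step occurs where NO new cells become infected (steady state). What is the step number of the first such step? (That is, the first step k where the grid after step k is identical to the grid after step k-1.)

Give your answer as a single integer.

Answer: 8

Derivation:
Step 0 (initial): 2 infected
Step 1: +7 new -> 9 infected
Step 2: +9 new -> 18 infected
Step 3: +7 new -> 25 infected
Step 4: +9 new -> 34 infected
Step 5: +9 new -> 43 infected
Step 6: +5 new -> 48 infected
Step 7: +1 new -> 49 infected
Step 8: +0 new -> 49 infected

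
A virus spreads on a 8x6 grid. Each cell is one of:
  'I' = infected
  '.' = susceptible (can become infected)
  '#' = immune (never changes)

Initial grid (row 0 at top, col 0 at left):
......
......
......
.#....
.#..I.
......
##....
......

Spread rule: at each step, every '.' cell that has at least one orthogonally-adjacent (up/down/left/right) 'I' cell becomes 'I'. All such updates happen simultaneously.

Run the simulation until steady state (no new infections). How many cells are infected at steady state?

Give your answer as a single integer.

Step 0 (initial): 1 infected
Step 1: +4 new -> 5 infected
Step 2: +7 new -> 12 infected
Step 3: +8 new -> 20 infected
Step 4: +8 new -> 28 infected
Step 5: +6 new -> 34 infected
Step 6: +5 new -> 39 infected
Step 7: +4 new -> 43 infected
Step 8: +1 new -> 44 infected
Step 9: +0 new -> 44 infected

Answer: 44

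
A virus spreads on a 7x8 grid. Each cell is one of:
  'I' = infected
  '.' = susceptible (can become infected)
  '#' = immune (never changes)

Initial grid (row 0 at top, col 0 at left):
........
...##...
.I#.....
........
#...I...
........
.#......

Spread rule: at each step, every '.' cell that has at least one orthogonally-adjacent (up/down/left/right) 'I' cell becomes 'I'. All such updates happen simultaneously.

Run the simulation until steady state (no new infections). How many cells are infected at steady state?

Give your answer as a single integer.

Step 0 (initial): 2 infected
Step 1: +7 new -> 9 infected
Step 2: +14 new -> 23 infected
Step 3: +11 new -> 34 infected
Step 4: +8 new -> 42 infected
Step 5: +6 new -> 48 infected
Step 6: +2 new -> 50 infected
Step 7: +1 new -> 51 infected
Step 8: +0 new -> 51 infected

Answer: 51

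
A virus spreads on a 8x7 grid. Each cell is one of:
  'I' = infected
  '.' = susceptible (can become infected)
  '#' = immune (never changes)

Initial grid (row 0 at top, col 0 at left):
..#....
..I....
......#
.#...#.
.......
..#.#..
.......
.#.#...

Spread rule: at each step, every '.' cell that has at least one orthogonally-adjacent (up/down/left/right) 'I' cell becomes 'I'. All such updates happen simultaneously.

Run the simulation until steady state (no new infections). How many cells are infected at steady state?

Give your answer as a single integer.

Step 0 (initial): 1 infected
Step 1: +3 new -> 4 infected
Step 2: +7 new -> 11 infected
Step 3: +7 new -> 18 infected
Step 4: +7 new -> 25 infected
Step 5: +5 new -> 30 infected
Step 6: +4 new -> 34 infected
Step 7: +5 new -> 39 infected
Step 8: +6 new -> 45 infected
Step 9: +2 new -> 47 infected
Step 10: +1 new -> 48 infected
Step 11: +0 new -> 48 infected

Answer: 48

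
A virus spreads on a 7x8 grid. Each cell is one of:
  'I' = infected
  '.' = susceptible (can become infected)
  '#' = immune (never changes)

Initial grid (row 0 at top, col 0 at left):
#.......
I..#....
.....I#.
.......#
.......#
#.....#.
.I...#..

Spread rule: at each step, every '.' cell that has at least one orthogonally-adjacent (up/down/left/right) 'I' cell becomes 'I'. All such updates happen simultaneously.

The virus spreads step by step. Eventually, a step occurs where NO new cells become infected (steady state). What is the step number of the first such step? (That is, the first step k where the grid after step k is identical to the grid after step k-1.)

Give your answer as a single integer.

Step 0 (initial): 3 infected
Step 1: +8 new -> 11 infected
Step 2: +14 new -> 25 infected
Step 3: +14 new -> 39 infected
Step 4: +6 new -> 45 infected
Step 5: +0 new -> 45 infected

Answer: 5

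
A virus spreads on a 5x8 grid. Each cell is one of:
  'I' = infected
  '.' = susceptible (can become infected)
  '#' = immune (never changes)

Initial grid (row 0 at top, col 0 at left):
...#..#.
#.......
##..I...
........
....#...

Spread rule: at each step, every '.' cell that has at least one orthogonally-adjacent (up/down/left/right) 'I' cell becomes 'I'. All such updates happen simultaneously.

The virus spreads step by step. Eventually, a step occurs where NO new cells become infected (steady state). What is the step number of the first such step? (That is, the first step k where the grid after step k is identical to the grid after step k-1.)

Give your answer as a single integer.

Answer: 7

Derivation:
Step 0 (initial): 1 infected
Step 1: +4 new -> 5 infected
Step 2: +7 new -> 12 infected
Step 3: +8 new -> 20 infected
Step 4: +7 new -> 27 infected
Step 5: +5 new -> 32 infected
Step 6: +2 new -> 34 infected
Step 7: +0 new -> 34 infected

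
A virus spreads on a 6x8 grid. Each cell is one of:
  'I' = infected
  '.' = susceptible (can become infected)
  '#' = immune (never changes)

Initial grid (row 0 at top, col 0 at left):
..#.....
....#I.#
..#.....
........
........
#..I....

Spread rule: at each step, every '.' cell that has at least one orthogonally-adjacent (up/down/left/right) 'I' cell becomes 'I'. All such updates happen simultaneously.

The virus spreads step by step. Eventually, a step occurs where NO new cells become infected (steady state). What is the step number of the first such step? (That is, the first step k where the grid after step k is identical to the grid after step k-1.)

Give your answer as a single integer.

Answer: 9

Derivation:
Step 0 (initial): 2 infected
Step 1: +6 new -> 8 infected
Step 2: +10 new -> 18 infected
Step 3: +10 new -> 28 infected
Step 4: +6 new -> 34 infected
Step 5: +4 new -> 38 infected
Step 6: +2 new -> 40 infected
Step 7: +2 new -> 42 infected
Step 8: +1 new -> 43 infected
Step 9: +0 new -> 43 infected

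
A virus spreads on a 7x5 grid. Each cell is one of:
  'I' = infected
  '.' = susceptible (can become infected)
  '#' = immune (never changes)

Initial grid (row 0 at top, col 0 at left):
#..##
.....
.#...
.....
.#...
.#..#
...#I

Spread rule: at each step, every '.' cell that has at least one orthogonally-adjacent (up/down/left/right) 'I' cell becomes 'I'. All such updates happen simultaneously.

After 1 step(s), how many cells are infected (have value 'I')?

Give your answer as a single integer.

Step 0 (initial): 1 infected
Step 1: +0 new -> 1 infected

Answer: 1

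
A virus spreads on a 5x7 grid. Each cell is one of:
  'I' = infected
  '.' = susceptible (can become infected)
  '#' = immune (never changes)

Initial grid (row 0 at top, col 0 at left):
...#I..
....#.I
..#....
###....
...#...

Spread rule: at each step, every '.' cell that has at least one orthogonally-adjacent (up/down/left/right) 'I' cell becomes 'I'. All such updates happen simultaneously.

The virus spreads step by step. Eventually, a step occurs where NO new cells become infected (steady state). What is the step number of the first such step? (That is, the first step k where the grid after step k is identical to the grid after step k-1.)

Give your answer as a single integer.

Step 0 (initial): 2 infected
Step 1: +4 new -> 6 infected
Step 2: +2 new -> 8 infected
Step 3: +3 new -> 11 infected
Step 4: +3 new -> 14 infected
Step 5: +3 new -> 17 infected
Step 6: +1 new -> 18 infected
Step 7: +2 new -> 20 infected
Step 8: +3 new -> 23 infected
Step 9: +2 new -> 25 infected
Step 10: +0 new -> 25 infected

Answer: 10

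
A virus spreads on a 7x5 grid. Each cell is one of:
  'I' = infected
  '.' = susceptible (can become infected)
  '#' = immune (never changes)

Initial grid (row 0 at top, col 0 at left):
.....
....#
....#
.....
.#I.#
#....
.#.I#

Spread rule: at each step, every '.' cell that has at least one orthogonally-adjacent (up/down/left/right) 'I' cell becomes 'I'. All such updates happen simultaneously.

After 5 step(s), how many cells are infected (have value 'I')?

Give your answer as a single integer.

Step 0 (initial): 2 infected
Step 1: +5 new -> 7 infected
Step 2: +5 new -> 12 infected
Step 3: +5 new -> 17 infected
Step 4: +5 new -> 22 infected
Step 5: +3 new -> 25 infected

Answer: 25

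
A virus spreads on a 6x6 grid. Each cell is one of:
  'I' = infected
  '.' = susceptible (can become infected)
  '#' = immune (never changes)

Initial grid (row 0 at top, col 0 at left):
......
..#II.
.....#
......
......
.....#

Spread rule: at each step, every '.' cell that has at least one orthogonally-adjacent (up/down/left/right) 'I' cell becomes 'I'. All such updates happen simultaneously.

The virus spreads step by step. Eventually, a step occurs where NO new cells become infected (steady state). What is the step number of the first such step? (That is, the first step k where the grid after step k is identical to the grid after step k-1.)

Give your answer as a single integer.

Answer: 8

Derivation:
Step 0 (initial): 2 infected
Step 1: +5 new -> 7 infected
Step 2: +5 new -> 12 infected
Step 3: +6 new -> 18 infected
Step 4: +8 new -> 26 infected
Step 5: +4 new -> 30 infected
Step 6: +2 new -> 32 infected
Step 7: +1 new -> 33 infected
Step 8: +0 new -> 33 infected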